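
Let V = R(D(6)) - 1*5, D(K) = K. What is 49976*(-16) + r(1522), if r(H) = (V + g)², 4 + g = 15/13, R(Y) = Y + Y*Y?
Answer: -134937968/169 ≈ -7.9845e+5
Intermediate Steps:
R(Y) = Y + Y²
g = -37/13 (g = -4 + 15/13 = -37/13 ≈ -2.8462)
V = 37 (V = 6*(1 + 6) - 1*5 = 6*7 - 5 = 42 - 5 = 37)
r(H) = 197136/169 (r(H) = (37 - 37/13)² = (444/13)² = 197136/169)
49976*(-16) + r(1522) = 49976*(-16) + 197136/169 = -799616 + 197136/169 = -134937968/169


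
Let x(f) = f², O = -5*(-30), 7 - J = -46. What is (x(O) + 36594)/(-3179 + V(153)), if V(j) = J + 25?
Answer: -8442/443 ≈ -19.056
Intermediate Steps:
J = 53 (J = 7 - 1*(-46) = 7 + 46 = 53)
O = 150
V(j) = 78 (V(j) = 53 + 25 = 78)
(x(O) + 36594)/(-3179 + V(153)) = (150² + 36594)/(-3179 + 78) = (22500 + 36594)/(-3101) = 59094*(-1/3101) = -8442/443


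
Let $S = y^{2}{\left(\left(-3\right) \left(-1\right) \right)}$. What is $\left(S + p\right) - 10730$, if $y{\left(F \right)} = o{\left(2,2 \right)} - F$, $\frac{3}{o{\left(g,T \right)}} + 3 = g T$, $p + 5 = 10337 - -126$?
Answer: $-272$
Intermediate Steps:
$p = 10458$ ($p = -5 + \left(10337 - -126\right) = -5 + \left(10337 + 126\right) = -5 + 10463 = 10458$)
$o{\left(g,T \right)} = \frac{3}{-3 + T g}$ ($o{\left(g,T \right)} = \frac{3}{-3 + g T} = \frac{3}{-3 + T g}$)
$y{\left(F \right)} = 3 - F$ ($y{\left(F \right)} = \frac{3}{-3 + 2 \cdot 2} - F = \frac{3}{-3 + 4} - F = \frac{3}{1} - F = 3 \cdot 1 - F = 3 - F$)
$S = 0$ ($S = \left(3 - \left(-3\right) \left(-1\right)\right)^{2} = \left(3 - 3\right)^{2} = 0^{2} = 0$)
$\left(S + p\right) - 10730 = \left(0 + 10458\right) - 10730 = 10458 - 10730 = -272$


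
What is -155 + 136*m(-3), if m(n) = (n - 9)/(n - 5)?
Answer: 49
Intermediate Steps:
m(n) = (-9 + n)/(-5 + n)
-155 + 136*m(-3) = -155 + 136*((-9 - 3)/(-5 - 3)) = -155 + 136*(-12/(-8)) = -155 + 136*(-⅛*(-12)) = -155 + 136*(3/2) = -155 + 204 = 49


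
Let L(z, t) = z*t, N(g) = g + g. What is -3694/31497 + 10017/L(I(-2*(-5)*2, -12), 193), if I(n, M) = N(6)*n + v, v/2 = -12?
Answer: 5981851/48631368 ≈ 0.12300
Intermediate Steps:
N(g) = 2*g
v = -24 (v = 2*(-12) = -24)
I(n, M) = -24 + 12*n (I(n, M) = (2*6)*n - 24 = 12*n - 24 = -24 + 12*n)
L(z, t) = t*z
-3694/31497 + 10017/L(I(-2*(-5)*2, -12), 193) = -3694/31497 + 10017/((193*(-24 + 12*(-2*(-5)*2)))) = -3694*1/31497 + 10017/((193*(-24 + 12*(10*2)))) = -3694/31497 + 10017/((193*(-24 + 12*20))) = -3694/31497 + 10017/((193*(-24 + 240))) = -3694/31497 + 10017/((193*216)) = -3694/31497 + 10017/41688 = -3694/31497 + 10017*(1/41688) = -3694/31497 + 371/1544 = 5981851/48631368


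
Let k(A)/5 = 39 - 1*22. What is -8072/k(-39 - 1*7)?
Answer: -8072/85 ≈ -94.965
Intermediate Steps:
k(A) = 85 (k(A) = 5*(39 - 1*22) = 5*(39 - 22) = 5*17 = 85)
-8072/k(-39 - 1*7) = -8072/85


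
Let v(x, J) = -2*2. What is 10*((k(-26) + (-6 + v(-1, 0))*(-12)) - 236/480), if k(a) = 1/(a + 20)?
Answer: 14321/12 ≈ 1193.4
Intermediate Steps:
v(x, J) = -4
k(a) = 1/(20 + a)
10*((k(-26) + (-6 + v(-1, 0))*(-12)) - 236/480) = 10*((1/(20 - 26) + (-6 - 4)*(-12)) - 236/480) = 10*((1/(-6) - 10*(-12)) - 236*1/480) = 10*((-1/6 + 120) - 59/120) = 10*(719/6 - 59/120) = 10*(14321/120) = 14321/12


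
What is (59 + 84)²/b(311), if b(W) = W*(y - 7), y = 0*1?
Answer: -20449/2177 ≈ -9.3932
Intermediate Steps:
y = 0
b(W) = -7*W (b(W) = W*(0 - 7) = W*(-7) = -7*W)
(59 + 84)²/b(311) = (59 + 84)²/((-7*311)) = 143²/(-2177) = 20449*(-1/2177) = -20449/2177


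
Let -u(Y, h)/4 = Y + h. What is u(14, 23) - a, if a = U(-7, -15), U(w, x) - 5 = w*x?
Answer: -258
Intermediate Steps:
u(Y, h) = -4*Y - 4*h (u(Y, h) = -4*(Y + h) = -4*Y - 4*h)
U(w, x) = 5 + w*x
a = 110 (a = 5 - 7*(-15) = 5 + 105 = 110)
u(14, 23) - a = (-4*14 - 4*23) - 1*110 = (-56 - 92) - 110 = -148 - 110 = -258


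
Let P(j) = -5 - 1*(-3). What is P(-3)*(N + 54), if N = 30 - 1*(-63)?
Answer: -294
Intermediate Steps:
N = 93 (N = 30 + 63 = 93)
P(j) = -2 (P(j) = -5 + 3 = -2)
P(-3)*(N + 54) = -2*(93 + 54) = -2*147 = -294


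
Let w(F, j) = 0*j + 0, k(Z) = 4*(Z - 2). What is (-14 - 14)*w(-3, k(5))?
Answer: 0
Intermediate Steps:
k(Z) = -8 + 4*Z (k(Z) = 4*(-2 + Z) = -8 + 4*Z)
w(F, j) = 0 (w(F, j) = 0 + 0 = 0)
(-14 - 14)*w(-3, k(5)) = (-14 - 14)*0 = -28*0 = 0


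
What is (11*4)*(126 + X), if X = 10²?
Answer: 9944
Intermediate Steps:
X = 100
(11*4)*(126 + X) = (11*4)*(126 + 100) = 44*226 = 9944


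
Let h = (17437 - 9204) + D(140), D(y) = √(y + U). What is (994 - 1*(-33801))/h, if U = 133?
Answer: 286467235/67782016 - 34795*√273/67782016 ≈ 4.2178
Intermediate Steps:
D(y) = √(133 + y) (D(y) = √(y + 133) = √(133 + y))
h = 8233 + √273 (h = (17437 - 9204) + √(133 + 140) = 8233 + √273 ≈ 8249.5)
(994 - 1*(-33801))/h = (994 - 1*(-33801))/(8233 + √273) = (994 + 33801)/(8233 + √273) = 34795/(8233 + √273)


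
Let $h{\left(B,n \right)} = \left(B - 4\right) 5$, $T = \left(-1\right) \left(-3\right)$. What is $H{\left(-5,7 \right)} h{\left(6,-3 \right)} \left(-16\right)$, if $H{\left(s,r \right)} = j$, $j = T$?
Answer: $-480$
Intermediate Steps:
$T = 3$
$h{\left(B,n \right)} = -20 + 5 B$ ($h{\left(B,n \right)} = \left(-4 + B\right) 5 = -20 + 5 B$)
$j = 3$
$H{\left(s,r \right)} = 3$
$H{\left(-5,7 \right)} h{\left(6,-3 \right)} \left(-16\right) = 3 \left(-20 + 5 \cdot 6\right) \left(-16\right) = 3 \left(-20 + 30\right) \left(-16\right) = 3 \cdot 10 \left(-16\right) = 30 \left(-16\right) = -480$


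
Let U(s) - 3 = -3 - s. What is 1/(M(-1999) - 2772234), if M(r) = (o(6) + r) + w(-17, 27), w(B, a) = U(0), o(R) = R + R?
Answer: -1/2774221 ≈ -3.6046e-7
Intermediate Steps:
U(s) = -s (U(s) = 3 + (-3 - s) = -s)
o(R) = 2*R
w(B, a) = 0 (w(B, a) = -1*0 = 0)
M(r) = 12 + r (M(r) = (2*6 + r) + 0 = (12 + r) + 0 = 12 + r)
1/(M(-1999) - 2772234) = 1/((12 - 1999) - 2772234) = 1/(-1987 - 2772234) = 1/(-2774221) = -1/2774221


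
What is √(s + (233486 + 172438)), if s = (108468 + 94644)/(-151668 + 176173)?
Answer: 2*√360592189035/1885 ≈ 637.13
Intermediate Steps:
s = 15624/1885 (s = 203112/24505 = 203112*(1/24505) = 15624/1885 ≈ 8.2886)
√(s + (233486 + 172438)) = √(15624/1885 + (233486 + 172438)) = √(15624/1885 + 405924) = √(765182364/1885) = 2*√360592189035/1885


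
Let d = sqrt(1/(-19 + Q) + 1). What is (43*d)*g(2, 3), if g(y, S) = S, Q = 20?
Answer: 129*sqrt(2) ≈ 182.43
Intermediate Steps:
d = sqrt(2) (d = sqrt(1/(-19 + 20) + 1) = sqrt(1/1 + 1) = sqrt(1 + 1) = sqrt(2) ≈ 1.4142)
(43*d)*g(2, 3) = (43*sqrt(2))*3 = 129*sqrt(2)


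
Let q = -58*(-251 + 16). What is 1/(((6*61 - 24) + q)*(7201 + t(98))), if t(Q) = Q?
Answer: 1/101981628 ≈ 9.8057e-9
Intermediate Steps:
q = 13630 (q = -58*(-235) = 13630)
1/(((6*61 - 24) + q)*(7201 + t(98))) = 1/(((6*61 - 24) + 13630)*(7201 + 98)) = 1/(((366 - 24) + 13630)*7299) = 1/((342 + 13630)*7299) = 1/(13972*7299) = 1/101981628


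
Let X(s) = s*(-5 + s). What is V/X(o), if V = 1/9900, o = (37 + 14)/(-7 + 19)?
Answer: -4/126225 ≈ -3.1689e-5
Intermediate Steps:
o = 17/4 (o = 51/12 = 51*(1/12) = 17/4 ≈ 4.2500)
V = 1/9900 ≈ 0.00010101
V/X(o) = 1/(9900*((17*(-5 + 17/4)/4))) = 1/(9900*(((17/4)*(-3/4)))) = 1/(9900*(-51/16)) = (1/9900)*(-16/51) = -4/126225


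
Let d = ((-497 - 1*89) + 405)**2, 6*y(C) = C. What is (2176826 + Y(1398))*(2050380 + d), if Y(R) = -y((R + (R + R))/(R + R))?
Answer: 18138539878723/4 ≈ 4.5346e+12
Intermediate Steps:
y(C) = C/6
Y(R) = -1/4 (Y(R) = -(R + (R + R))/(R + R)/6 = -(R + 2*R)/((2*R))/6 = -(3*R)*(1/(2*R))/6 = -3/(6*2) = -1*1/4 = -1/4)
d = 32761 (d = ((-497 - 89) + 405)**2 = (-586 + 405)**2 = (-181)**2 = 32761)
(2176826 + Y(1398))*(2050380 + d) = (2176826 - 1/4)*(2050380 + 32761) = (8707303/4)*2083141 = 18138539878723/4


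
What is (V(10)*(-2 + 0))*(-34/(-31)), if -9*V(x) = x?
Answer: 680/279 ≈ 2.4373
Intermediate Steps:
V(x) = -x/9
(V(10)*(-2 + 0))*(-34/(-31)) = ((-1/9*10)*(-2 + 0))*(-34/(-31)) = (-10/9*(-2))*(-34*(-1/31)) = (20/9)*(34/31) = 680/279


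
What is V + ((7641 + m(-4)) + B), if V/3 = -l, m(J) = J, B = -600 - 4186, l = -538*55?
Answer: 91621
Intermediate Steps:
l = -29590
B = -4786
V = 88770 (V = 3*(-1*(-29590)) = 3*29590 = 88770)
V + ((7641 + m(-4)) + B) = 88770 + ((7641 - 4) - 4786) = 88770 + (7637 - 4786) = 88770 + 2851 = 91621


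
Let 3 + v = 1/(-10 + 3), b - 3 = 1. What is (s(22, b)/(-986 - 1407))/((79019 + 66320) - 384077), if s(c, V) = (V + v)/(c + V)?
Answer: 3/51988303094 ≈ 5.7705e-11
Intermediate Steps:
b = 4 (b = 3 + 1 = 4)
v = -22/7 (v = -3 + 1/(-10 + 3) = -3 + 1/(-7) = -3 - 1/7 = -22/7 ≈ -3.1429)
s(c, V) = (-22/7 + V)/(V + c) (s(c, V) = (V - 22/7)/(c + V) = (-22/7 + V)/(V + c))
(s(22, b)/(-986 - 1407))/((79019 + 66320) - 384077) = (((-22/7 + 4)/(4 + 22))/(-986 - 1407))/((79019 + 66320) - 384077) = (((6/7)/26)/(-2393))/(145339 - 384077) = -6/(62218*7)/(-238738) = -1/2393*3/91*(-1/238738) = -3/217763*(-1/238738) = 3/51988303094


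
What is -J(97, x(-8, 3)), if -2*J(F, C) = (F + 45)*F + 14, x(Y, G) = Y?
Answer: 6894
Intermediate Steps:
J(F, C) = -7 - F*(45 + F)/2 (J(F, C) = -((F + 45)*F + 14)/2 = -((45 + F)*F + 14)/2 = -(F*(45 + F) + 14)/2 = -(14 + F*(45 + F))/2 = -7 - F*(45 + F)/2)
-J(97, x(-8, 3)) = -(-7 - 45/2*97 - ½*97²) = -(-7 - 4365/2 - ½*9409) = -(-7 - 4365/2 - 9409/2) = -1*(-6894) = 6894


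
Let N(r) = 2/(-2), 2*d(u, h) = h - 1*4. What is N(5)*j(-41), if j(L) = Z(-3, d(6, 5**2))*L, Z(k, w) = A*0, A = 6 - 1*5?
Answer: 0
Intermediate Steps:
A = 1 (A = 6 - 5 = 1)
d(u, h) = -2 + h/2 (d(u, h) = (h - 1*4)/2 = (h - 4)/2 = (-4 + h)/2 = -2 + h/2)
Z(k, w) = 0 (Z(k, w) = 1*0 = 0)
j(L) = 0 (j(L) = 0*L = 0)
N(r) = -1 (N(r) = 2*(-1/2) = -1)
N(5)*j(-41) = -1*0 = 0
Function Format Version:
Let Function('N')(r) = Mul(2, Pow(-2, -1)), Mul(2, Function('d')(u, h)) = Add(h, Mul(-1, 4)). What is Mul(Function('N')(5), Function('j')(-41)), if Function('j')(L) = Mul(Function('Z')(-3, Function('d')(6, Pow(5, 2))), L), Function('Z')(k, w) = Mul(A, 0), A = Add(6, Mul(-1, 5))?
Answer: 0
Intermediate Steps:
A = 1 (A = Add(6, -5) = 1)
Function('d')(u, h) = Add(-2, Mul(Rational(1, 2), h)) (Function('d')(u, h) = Mul(Rational(1, 2), Add(h, Mul(-1, 4))) = Mul(Rational(1, 2), Add(h, -4)) = Mul(Rational(1, 2), Add(-4, h)) = Add(-2, Mul(Rational(1, 2), h)))
Function('Z')(k, w) = 0 (Function('Z')(k, w) = Mul(1, 0) = 0)
Function('j')(L) = 0 (Function('j')(L) = Mul(0, L) = 0)
Function('N')(r) = -1 (Function('N')(r) = Mul(2, Rational(-1, 2)) = -1)
Mul(Function('N')(5), Function('j')(-41)) = Mul(-1, 0) = 0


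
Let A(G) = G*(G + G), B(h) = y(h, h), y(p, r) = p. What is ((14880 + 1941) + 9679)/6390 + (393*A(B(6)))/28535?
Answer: 93698894/18233865 ≈ 5.1387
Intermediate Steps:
B(h) = h
A(G) = 2*G² (A(G) = G*(2*G) = 2*G²)
((14880 + 1941) + 9679)/6390 + (393*A(B(6)))/28535 = ((14880 + 1941) + 9679)/6390 + (393*(2*6²))/28535 = (16821 + 9679)*(1/6390) + (393*(2*36))*(1/28535) = 26500*(1/6390) + (393*72)*(1/28535) = 2650/639 + 28296*(1/28535) = 2650/639 + 28296/28535 = 93698894/18233865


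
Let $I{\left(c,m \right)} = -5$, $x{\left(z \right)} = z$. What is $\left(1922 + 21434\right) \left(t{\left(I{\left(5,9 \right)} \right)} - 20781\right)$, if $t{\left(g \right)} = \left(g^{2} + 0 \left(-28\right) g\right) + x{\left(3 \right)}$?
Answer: $-484707068$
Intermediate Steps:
$t{\left(g \right)} = 3 + g^{2}$ ($t{\left(g \right)} = \left(g^{2} + 0 \left(-28\right) g\right) + 3 = \left(g^{2} + 0 g\right) + 3 = \left(g^{2} + 0\right) + 3 = g^{2} + 3 = 3 + g^{2}$)
$\left(1922 + 21434\right) \left(t{\left(I{\left(5,9 \right)} \right)} - 20781\right) = \left(1922 + 21434\right) \left(\left(3 + \left(-5\right)^{2}\right) - 20781\right) = 23356 \left(\left(3 + 25\right) - 20781\right) = 23356 \left(28 - 20781\right) = 23356 \left(-20753\right) = -484707068$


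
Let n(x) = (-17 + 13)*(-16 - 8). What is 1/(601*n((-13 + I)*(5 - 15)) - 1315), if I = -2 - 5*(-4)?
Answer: 1/56381 ≈ 1.7736e-5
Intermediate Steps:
I = 18 (I = -2 + 20 = 18)
n(x) = 96 (n(x) = -4*(-24) = 96)
1/(601*n((-13 + I)*(5 - 15)) - 1315) = 1/(601*96 - 1315) = 1/(57696 - 1315) = 1/56381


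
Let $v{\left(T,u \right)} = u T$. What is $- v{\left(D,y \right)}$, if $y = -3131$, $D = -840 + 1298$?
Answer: $1433998$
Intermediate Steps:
$D = 458$
$v{\left(T,u \right)} = T u$
$- v{\left(D,y \right)} = - 458 \left(-3131\right) = \left(-1\right) \left(-1433998\right) = 1433998$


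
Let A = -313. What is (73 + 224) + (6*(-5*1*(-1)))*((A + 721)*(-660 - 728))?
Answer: -16988823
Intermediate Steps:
(73 + 224) + (6*(-5*1*(-1)))*((A + 721)*(-660 - 728)) = (73 + 224) + (6*(-5*1*(-1)))*((-313 + 721)*(-660 - 728)) = 297 + (6*(-5*(-1)))*(408*(-1388)) = 297 + (6*5)*(-566304) = 297 + 30*(-566304) = 297 - 16989120 = -16988823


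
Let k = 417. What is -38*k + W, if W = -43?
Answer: -15889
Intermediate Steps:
-38*k + W = -38*417 - 43 = -15846 - 43 = -15889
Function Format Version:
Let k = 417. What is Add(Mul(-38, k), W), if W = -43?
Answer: -15889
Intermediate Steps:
Add(Mul(-38, k), W) = Add(Mul(-38, 417), -43) = Add(-15846, -43) = -15889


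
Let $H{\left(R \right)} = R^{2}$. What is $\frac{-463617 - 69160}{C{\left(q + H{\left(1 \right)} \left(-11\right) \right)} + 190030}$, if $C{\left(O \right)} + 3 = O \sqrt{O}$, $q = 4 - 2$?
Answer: $- \frac{101242014979}{36110261458} - \frac{14384979 i}{36110261458} \approx -2.8037 - 0.00039836 i$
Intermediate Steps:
$q = 2$
$C{\left(O \right)} = -3 + O^{\frac{3}{2}}$ ($C{\left(O \right)} = -3 + O \sqrt{O} = -3 + O^{\frac{3}{2}}$)
$\frac{-463617 - 69160}{C{\left(q + H{\left(1 \right)} \left(-11\right) \right)} + 190030} = \frac{-463617 - 69160}{\left(-3 + \left(2 + 1^{2} \left(-11\right)\right)^{\frac{3}{2}}\right) + 190030} = - \frac{532777}{\left(-3 + \left(2 + 1 \left(-11\right)\right)^{\frac{3}{2}}\right) + 190030} = - \frac{532777}{\left(-3 + \left(2 - 11\right)^{\frac{3}{2}}\right) + 190030} = - \frac{532777}{\left(-3 + \left(-9\right)^{\frac{3}{2}}\right) + 190030} = - \frac{532777}{\left(-3 - 27 i\right) + 190030} = - \frac{532777}{190027 - 27 i} = - 532777 \frac{190027 + 27 i}{36110261458} = - \frac{532777 \left(190027 + 27 i\right)}{36110261458}$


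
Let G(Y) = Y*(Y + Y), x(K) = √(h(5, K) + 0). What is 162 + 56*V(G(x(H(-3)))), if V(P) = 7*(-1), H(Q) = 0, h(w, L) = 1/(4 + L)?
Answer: -230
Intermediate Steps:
x(K) = √(1/(4 + K)) (x(K) = √(1/(4 + K) + 0) = √(1/(4 + K)))
G(Y) = 2*Y² (G(Y) = Y*(2*Y) = 2*Y²)
V(P) = -7
162 + 56*V(G(x(H(-3)))) = 162 + 56*(-7) = 162 - 392 = -230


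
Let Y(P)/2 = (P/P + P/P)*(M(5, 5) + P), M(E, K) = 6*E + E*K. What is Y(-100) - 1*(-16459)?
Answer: 16279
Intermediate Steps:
Y(P) = 220 + 4*P (Y(P) = 2*((P/P + P/P)*(5*(6 + 5) + P)) = 2*((1 + 1)*(5*11 + P)) = 2*(2*(55 + P)) = 2*(110 + 2*P) = 220 + 4*P)
Y(-100) - 1*(-16459) = (220 + 4*(-100)) - 1*(-16459) = (220 - 400) + 16459 = -180 + 16459 = 16279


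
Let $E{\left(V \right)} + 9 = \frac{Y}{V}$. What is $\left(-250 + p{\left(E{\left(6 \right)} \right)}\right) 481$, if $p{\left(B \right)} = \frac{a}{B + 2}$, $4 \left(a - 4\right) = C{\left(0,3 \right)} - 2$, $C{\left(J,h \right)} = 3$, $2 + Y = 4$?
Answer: $- \frac{9644531}{80} \approx -1.2056 \cdot 10^{5}$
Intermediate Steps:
$Y = 2$ ($Y = -2 + 4 = 2$)
$E{\left(V \right)} = -9 + \frac{2}{V}$
$a = \frac{17}{4}$ ($a = 4 + \frac{3 - 2}{4} = 4 + \frac{1}{4} \cdot 1 = 4 + \frac{1}{4} = \frac{17}{4} \approx 4.25$)
$p{\left(B \right)} = \frac{17}{4 \left(2 + B\right)}$ ($p{\left(B \right)} = \frac{17}{4 \left(B + 2\right)} = \frac{17}{4 \left(2 + B\right)}$)
$\left(-250 + p{\left(E{\left(6 \right)} \right)}\right) 481 = \left(-250 + \frac{17}{4 \left(2 - \left(9 - \frac{2}{6}\right)\right)}\right) 481 = \left(-250 + \frac{17}{4 \left(2 + \left(-9 + 2 \cdot \frac{1}{6}\right)\right)}\right) 481 = \left(-250 + \frac{17}{4 \left(2 + \left(-9 + \frac{1}{3}\right)\right)}\right) 481 = \left(-250 + \frac{17}{4 \left(2 - \frac{26}{3}\right)}\right) 481 = \left(-250 + \frac{17}{4 \left(- \frac{20}{3}\right)}\right) 481 = \left(-250 + \frac{17}{4} \left(- \frac{3}{20}\right)\right) 481 = \left(-250 - \frac{51}{80}\right) 481 = \left(- \frac{20051}{80}\right) 481 = - \frac{9644531}{80}$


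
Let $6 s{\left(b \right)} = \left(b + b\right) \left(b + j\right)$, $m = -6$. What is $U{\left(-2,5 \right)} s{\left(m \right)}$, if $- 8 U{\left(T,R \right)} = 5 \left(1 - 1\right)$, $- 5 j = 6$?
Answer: $0$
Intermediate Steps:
$j = - \frac{6}{5}$ ($j = \left(- \frac{1}{5}\right) 6 = - \frac{6}{5} \approx -1.2$)
$U{\left(T,R \right)} = 0$ ($U{\left(T,R \right)} = - \frac{5 \left(1 - 1\right)}{8} = - \frac{5 \cdot 0}{8} = \left(- \frac{1}{8}\right) 0 = 0$)
$s{\left(b \right)} = \frac{b \left(- \frac{6}{5} + b\right)}{3}$ ($s{\left(b \right)} = \frac{\left(b + b\right) \left(b - \frac{6}{5}\right)}{6} = \frac{2 b \left(- \frac{6}{5} + b\right)}{6} = \frac{b \left(- \frac{6}{5} + b\right)}{3}$)
$U{\left(-2,5 \right)} s{\left(m \right)} = 0 \cdot \frac{1}{15} \left(-6\right) \left(-6 + 5 \left(-6\right)\right) = 0 \cdot \frac{1}{15} \left(-6\right) \left(-6 - 30\right) = 0 \cdot \frac{1}{15} \left(-6\right) \left(-36\right) = 0 \cdot \frac{72}{5} = 0$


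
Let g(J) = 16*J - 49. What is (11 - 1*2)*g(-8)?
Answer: -1593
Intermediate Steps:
g(J) = -49 + 16*J
(11 - 1*2)*g(-8) = (11 - 1*2)*(-49 + 16*(-8)) = (11 - 2)*(-49 - 128) = 9*(-177) = -1593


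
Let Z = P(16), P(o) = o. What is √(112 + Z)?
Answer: 8*√2 ≈ 11.314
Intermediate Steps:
Z = 16
√(112 + Z) = √(112 + 16) = √128 = 8*√2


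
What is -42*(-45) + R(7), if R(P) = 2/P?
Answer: 13232/7 ≈ 1890.3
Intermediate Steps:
-42*(-45) + R(7) = -42*(-45) + 2/7 = 1890 + 2*(1/7) = 1890 + 2/7 = 13232/7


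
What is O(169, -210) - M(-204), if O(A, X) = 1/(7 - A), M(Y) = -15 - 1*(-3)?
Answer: 1943/162 ≈ 11.994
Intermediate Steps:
M(Y) = -12 (M(Y) = -15 + 3 = -12)
O(169, -210) - M(-204) = -1/(-7 + 169) - 1*(-12) = -1/162 + 12 = 1943/162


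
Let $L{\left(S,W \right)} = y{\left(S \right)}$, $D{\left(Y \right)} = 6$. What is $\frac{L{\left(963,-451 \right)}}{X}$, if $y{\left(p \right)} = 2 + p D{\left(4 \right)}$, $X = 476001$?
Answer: $\frac{5780}{476001} \approx 0.012143$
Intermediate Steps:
$y{\left(p \right)} = 2 + 6 p$ ($y{\left(p \right)} = 2 + p 6 = 2 + 6 p$)
$L{\left(S,W \right)} = 2 + 6 S$
$\frac{L{\left(963,-451 \right)}}{X} = \frac{2 + 6 \cdot 963}{476001} = \left(2 + 5778\right) \frac{1}{476001} = 5780 \cdot \frac{1}{476001} = \frac{5780}{476001}$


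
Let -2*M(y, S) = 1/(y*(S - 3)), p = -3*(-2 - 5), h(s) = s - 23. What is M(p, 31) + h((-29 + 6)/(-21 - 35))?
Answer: -13283/588 ≈ -22.590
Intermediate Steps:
h(s) = -23 + s
p = 21 (p = -3*(-7) = 21)
M(y, S) = -1/(2*y*(-3 + S)) (M(y, S) = -1/(2*(y*(S - 3))) = -1/(2*(y*(-3 + S))) = -1/(y*(-3 + S))/2 = -1/(2*y*(-3 + S)))
M(p, 31) + h((-29 + 6)/(-21 - 35)) = -½/(21*(-3 + 31)) + (-23 + (-29 + 6)/(-21 - 35)) = -½*1/21/28 + (-23 - 23/(-56)) = -½*1/21*1/28 + (-23 - 23*(-1/56)) = -1/1176 + (-23 + 23/56) = -1/1176 - 1265/56 = -13283/588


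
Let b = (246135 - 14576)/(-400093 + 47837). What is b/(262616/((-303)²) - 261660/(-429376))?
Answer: -142627974349779/752857763060224 ≈ -0.18945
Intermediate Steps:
b = -231559/352256 (b = 231559/(-352256) = 231559*(-1/352256) = -231559/352256 ≈ -0.65736)
b/(262616/((-303)²) - 261660/(-429376)) = -231559/(352256*(262616/((-303)²) - 261660/(-429376))) = -231559/(352256*(262616/91809 - 261660*(-1/429376))) = -231559/(352256*(262616*(1/91809) + 65415/107344)) = -231559/(352256*(262616/91809 + 65415/107344)) = -231559/(352256*34195937639/9855145296) = -231559/352256*9855145296/34195937639 = -142627974349779/752857763060224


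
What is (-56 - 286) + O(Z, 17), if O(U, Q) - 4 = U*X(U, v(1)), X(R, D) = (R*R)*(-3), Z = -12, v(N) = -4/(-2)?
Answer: 4846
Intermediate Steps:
v(N) = 2 (v(N) = -4*(-½) = 2)
X(R, D) = -3*R² (X(R, D) = R²*(-3) = -3*R²)
O(U, Q) = 4 - 3*U³ (O(U, Q) = 4 + U*(-3*U²) = 4 - 3*U³)
(-56 - 286) + O(Z, 17) = (-56 - 286) + (4 - 3*(-12)³) = -342 + (4 - 3*(-1728)) = -342 + (4 + 5184) = -342 + 5188 = 4846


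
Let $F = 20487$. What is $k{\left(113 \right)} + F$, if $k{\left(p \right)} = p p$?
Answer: $33256$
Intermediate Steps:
$k{\left(p \right)} = p^{2}$
$k{\left(113 \right)} + F = 113^{2} + 20487 = 12769 + 20487 = 33256$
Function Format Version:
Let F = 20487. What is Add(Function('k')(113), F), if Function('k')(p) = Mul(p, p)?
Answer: 33256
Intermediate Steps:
Function('k')(p) = Pow(p, 2)
Add(Function('k')(113), F) = Add(Pow(113, 2), 20487) = Add(12769, 20487) = 33256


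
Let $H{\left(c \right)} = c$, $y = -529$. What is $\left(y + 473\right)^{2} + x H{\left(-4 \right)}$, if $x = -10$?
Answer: $3176$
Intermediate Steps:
$\left(y + 473\right)^{2} + x H{\left(-4 \right)} = \left(-529 + 473\right)^{2} - -40 = \left(-56\right)^{2} + 40 = 3136 + 40 = 3176$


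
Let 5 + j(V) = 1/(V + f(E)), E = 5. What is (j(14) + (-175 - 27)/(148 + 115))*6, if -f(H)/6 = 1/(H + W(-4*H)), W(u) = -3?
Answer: -98544/2893 ≈ -34.063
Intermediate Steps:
f(H) = -6/(-3 + H) (f(H) = -6/(H - 3) = -6/(-3 + H))
j(V) = -5 + 1/(-3 + V) (j(V) = -5 + 1/(V - 6/(-3 + 5)) = -5 + 1/(V - 6/2) = -5 + 1/(V - 6*½) = -5 + 1/(V - 3) = -5 + 1/(-3 + V))
(j(14) + (-175 - 27)/(148 + 115))*6 = ((16 - 5*14)/(-3 + 14) + (-175 - 27)/(148 + 115))*6 = ((16 - 70)/11 - 202/263)*6 = ((1/11)*(-54) - 202*1/263)*6 = (-54/11 - 202/263)*6 = -16424/2893*6 = -98544/2893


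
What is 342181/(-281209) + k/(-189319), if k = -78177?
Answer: -42797288746/53238206671 ≈ -0.80388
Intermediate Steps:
342181/(-281209) + k/(-189319) = 342181/(-281209) - 78177/(-189319) = 342181*(-1/281209) - 78177*(-1/189319) = -342181/281209 + 78177/189319 = -42797288746/53238206671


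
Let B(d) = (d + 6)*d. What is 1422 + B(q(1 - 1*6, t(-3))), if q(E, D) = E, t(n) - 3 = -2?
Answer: 1417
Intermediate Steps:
t(n) = 1 (t(n) = 3 - 2 = 1)
B(d) = d*(6 + d) (B(d) = (6 + d)*d = d*(6 + d))
1422 + B(q(1 - 1*6, t(-3))) = 1422 + (1 - 1*6)*(6 + (1 - 1*6)) = 1422 + (1 - 6)*(6 + (1 - 6)) = 1422 - 5*(6 - 5) = 1422 - 5*1 = 1422 - 5 = 1417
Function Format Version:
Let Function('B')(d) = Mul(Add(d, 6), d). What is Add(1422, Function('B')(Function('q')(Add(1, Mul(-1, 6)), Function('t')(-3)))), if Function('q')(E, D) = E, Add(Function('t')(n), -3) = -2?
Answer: 1417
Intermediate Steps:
Function('t')(n) = 1 (Function('t')(n) = Add(3, -2) = 1)
Function('B')(d) = Mul(d, Add(6, d)) (Function('B')(d) = Mul(Add(6, d), d) = Mul(d, Add(6, d)))
Add(1422, Function('B')(Function('q')(Add(1, Mul(-1, 6)), Function('t')(-3)))) = Add(1422, Mul(Add(1, Mul(-1, 6)), Add(6, Add(1, Mul(-1, 6))))) = Add(1422, Mul(Add(1, -6), Add(6, Add(1, -6)))) = Add(1422, Mul(-5, Add(6, -5))) = Add(1422, Mul(-5, 1)) = Add(1422, -5) = 1417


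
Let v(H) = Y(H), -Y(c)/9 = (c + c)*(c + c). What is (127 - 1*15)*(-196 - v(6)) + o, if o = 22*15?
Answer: 123530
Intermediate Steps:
Y(c) = -36*c² (Y(c) = -9*(c + c)*(c + c) = -9*2*c*2*c = -36*c²)
v(H) = -36*H²
o = 330
(127 - 1*15)*(-196 - v(6)) + o = (127 - 1*15)*(-196 - (-36)*6²) + 330 = (127 - 15)*(-196 - (-36)*36) + 330 = 112*(-196 - 1*(-1296)) + 330 = 112*(-196 + 1296) + 330 = 112*1100 + 330 = 123200 + 330 = 123530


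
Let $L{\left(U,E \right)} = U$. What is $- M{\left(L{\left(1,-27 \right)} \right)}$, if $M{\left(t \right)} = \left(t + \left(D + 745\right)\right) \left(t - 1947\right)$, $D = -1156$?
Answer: $-797860$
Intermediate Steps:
$M{\left(t \right)} = \left(-1947 + t\right) \left(-411 + t\right)$ ($M{\left(t \right)} = \left(t + \left(-1156 + 745\right)\right) \left(t - 1947\right) = \left(t - 411\right) \left(-1947 + t\right) = \left(-411 + t\right) \left(-1947 + t\right) = \left(-1947 + t\right) \left(-411 + t\right)$)
$- M{\left(L{\left(1,-27 \right)} \right)} = - (800217 + 1^{2} - 2358) = - (800217 + 1 - 2358) = \left(-1\right) 797860 = -797860$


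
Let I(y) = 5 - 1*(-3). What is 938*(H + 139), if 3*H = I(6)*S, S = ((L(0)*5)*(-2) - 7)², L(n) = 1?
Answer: 2559802/3 ≈ 8.5327e+5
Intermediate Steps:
I(y) = 8 (I(y) = 5 + 3 = 8)
S = 289 (S = ((1*5)*(-2) - 7)² = (5*(-2) - 7)² = (-10 - 7)² = (-17)² = 289)
H = 2312/3 (H = (8*289)/3 = (⅓)*2312 = 2312/3 ≈ 770.67)
938*(H + 139) = 938*(2312/3 + 139) = 938*(2729/3) = 2559802/3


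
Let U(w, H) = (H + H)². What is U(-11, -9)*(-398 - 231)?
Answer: -203796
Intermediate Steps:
U(w, H) = 4*H² (U(w, H) = (2*H)² = 4*H²)
U(-11, -9)*(-398 - 231) = (4*(-9)²)*(-398 - 231) = (4*81)*(-629) = 324*(-629) = -203796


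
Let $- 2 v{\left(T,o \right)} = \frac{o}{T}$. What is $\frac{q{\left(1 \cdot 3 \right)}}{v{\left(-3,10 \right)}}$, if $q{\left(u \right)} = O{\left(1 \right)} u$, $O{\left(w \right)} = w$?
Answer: $\frac{9}{5} \approx 1.8$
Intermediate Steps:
$v{\left(T,o \right)} = - \frac{o}{2 T}$ ($v{\left(T,o \right)} = - \frac{o \frac{1}{T}}{2} = - \frac{o}{2 T}$)
$q{\left(u \right)} = u$ ($q{\left(u \right)} = 1 u = u$)
$\frac{q{\left(1 \cdot 3 \right)}}{v{\left(-3,10 \right)}} = \frac{1 \cdot 3}{\left(- \frac{1}{2}\right) 10 \frac{1}{-3}} = \frac{3}{\left(- \frac{1}{2}\right) 10 \left(- \frac{1}{3}\right)} = \frac{3}{\frac{5}{3}} = 3 \cdot \frac{3}{5} = \frac{9}{5}$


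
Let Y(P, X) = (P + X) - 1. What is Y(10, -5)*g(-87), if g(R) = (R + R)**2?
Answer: 121104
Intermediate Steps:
Y(P, X) = -1 + P + X
g(R) = 4*R**2 (g(R) = (2*R)**2 = 4*R**2)
Y(10, -5)*g(-87) = (-1 + 10 - 5)*(4*(-87)**2) = 4*(4*7569) = 4*30276 = 121104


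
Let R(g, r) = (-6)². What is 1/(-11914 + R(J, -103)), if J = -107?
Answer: -1/11878 ≈ -8.4189e-5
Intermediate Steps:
R(g, r) = 36
1/(-11914 + R(J, -103)) = 1/(-11914 + 36) = 1/(-11878) = -1/11878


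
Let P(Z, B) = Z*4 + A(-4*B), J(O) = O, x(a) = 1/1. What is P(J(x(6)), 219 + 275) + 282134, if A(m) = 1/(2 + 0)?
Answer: 564277/2 ≈ 2.8214e+5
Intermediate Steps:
x(a) = 1 (x(a) = 1*1 = 1)
A(m) = ½ (A(m) = 1/2 = ½)
P(Z, B) = ½ + 4*Z (P(Z, B) = Z*4 + ½ = 4*Z + ½ = ½ + 4*Z)
P(J(x(6)), 219 + 275) + 282134 = (½ + 4*1) + 282134 = (½ + 4) + 282134 = 9/2 + 282134 = 564277/2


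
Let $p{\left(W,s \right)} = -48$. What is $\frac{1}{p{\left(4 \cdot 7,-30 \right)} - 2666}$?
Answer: $- \frac{1}{2714} \approx -0.00036846$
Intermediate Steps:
$\frac{1}{p{\left(4 \cdot 7,-30 \right)} - 2666} = \frac{1}{-48 - 2666} = \frac{1}{-2714} = - \frac{1}{2714}$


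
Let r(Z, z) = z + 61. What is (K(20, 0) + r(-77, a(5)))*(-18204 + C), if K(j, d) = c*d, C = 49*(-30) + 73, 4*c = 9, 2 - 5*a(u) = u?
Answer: -5919502/5 ≈ -1.1839e+6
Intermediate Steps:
a(u) = 2/5 - u/5
c = 9/4 (c = (1/4)*9 = 9/4 ≈ 2.2500)
r(Z, z) = 61 + z
C = -1397 (C = -1470 + 73 = -1397)
K(j, d) = 9*d/4
(K(20, 0) + r(-77, a(5)))*(-18204 + C) = ((9/4)*0 + (61 + (2/5 - 1/5*5)))*(-18204 - 1397) = (0 + (61 + (2/5 - 1)))*(-19601) = (0 + (61 - 3/5))*(-19601) = (0 + 302/5)*(-19601) = (302/5)*(-19601) = -5919502/5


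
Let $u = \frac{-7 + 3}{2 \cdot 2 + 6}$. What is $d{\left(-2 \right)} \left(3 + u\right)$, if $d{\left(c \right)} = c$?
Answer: $- \frac{26}{5} \approx -5.2$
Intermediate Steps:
$u = - \frac{2}{5}$ ($u = - \frac{4}{4 + 6} = - \frac{4}{10} = \left(-4\right) \frac{1}{10} = - \frac{2}{5} \approx -0.4$)
$d{\left(-2 \right)} \left(3 + u\right) = - 2 \left(3 - \frac{2}{5}\right) = \left(-2\right) \frac{13}{5} = - \frac{26}{5}$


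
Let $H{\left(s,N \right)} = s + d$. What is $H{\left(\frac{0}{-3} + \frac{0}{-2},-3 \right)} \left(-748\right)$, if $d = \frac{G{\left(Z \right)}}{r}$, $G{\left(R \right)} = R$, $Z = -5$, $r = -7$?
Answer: $- \frac{3740}{7} \approx -534.29$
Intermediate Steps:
$d = \frac{5}{7}$ ($d = - \frac{5}{-7} = \left(-5\right) \left(- \frac{1}{7}\right) = \frac{5}{7} \approx 0.71429$)
$H{\left(s,N \right)} = \frac{5}{7} + s$ ($H{\left(s,N \right)} = s + \frac{5}{7} = \frac{5}{7} + s$)
$H{\left(\frac{0}{-3} + \frac{0}{-2},-3 \right)} \left(-748\right) = \left(\frac{5}{7} + \left(\frac{0}{-3} + \frac{0}{-2}\right)\right) \left(-748\right) = \left(\frac{5}{7} + \left(0 \left(- \frac{1}{3}\right) + 0 \left(- \frac{1}{2}\right)\right)\right) \left(-748\right) = \left(\frac{5}{7} + \left(0 + 0\right)\right) \left(-748\right) = \left(\frac{5}{7} + 0\right) \left(-748\right) = \frac{5}{7} \left(-748\right) = - \frac{3740}{7}$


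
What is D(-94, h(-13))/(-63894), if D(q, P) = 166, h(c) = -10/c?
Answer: -83/31947 ≈ -0.0025981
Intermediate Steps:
D(-94, h(-13))/(-63894) = 166/(-63894) = 166*(-1/63894) = -83/31947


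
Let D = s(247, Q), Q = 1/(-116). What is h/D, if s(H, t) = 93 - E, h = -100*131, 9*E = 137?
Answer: -1179/7 ≈ -168.43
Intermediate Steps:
E = 137/9 (E = (⅑)*137 = 137/9 ≈ 15.222)
h = -13100
Q = -1/116 ≈ -0.0086207
s(H, t) = 700/9 (s(H, t) = 93 - 1*137/9 = 93 - 137/9 = 700/9)
D = 700/9 ≈ 77.778
h/D = -13100/700/9 = -13100*9/700 = -1179/7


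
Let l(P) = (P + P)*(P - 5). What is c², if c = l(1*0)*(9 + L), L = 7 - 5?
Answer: 0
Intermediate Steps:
L = 2
l(P) = 2*P*(-5 + P) (l(P) = (2*P)*(-5 + P) = 2*P*(-5 + P))
c = 0 (c = (2*(1*0)*(-5 + 1*0))*(9 + 2) = (2*0*(-5 + 0))*11 = (2*0*(-5))*11 = 0*11 = 0)
c² = 0² = 0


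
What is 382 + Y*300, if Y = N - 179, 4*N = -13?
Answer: -54293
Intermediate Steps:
N = -13/4 (N = (1/4)*(-13) = -13/4 ≈ -3.2500)
Y = -729/4 (Y = -13/4 - 179 = -729/4 ≈ -182.25)
382 + Y*300 = 382 - 729/4*300 = 382 - 54675 = -54293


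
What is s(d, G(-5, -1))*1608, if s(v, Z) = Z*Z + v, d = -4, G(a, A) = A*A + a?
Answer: 19296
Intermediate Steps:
G(a, A) = a + A² (G(a, A) = A² + a = a + A²)
s(v, Z) = v + Z² (s(v, Z) = Z² + v = v + Z²)
s(d, G(-5, -1))*1608 = (-4 + (-5 + (-1)²)²)*1608 = (-4 + (-5 + 1)²)*1608 = (-4 + (-4)²)*1608 = (-4 + 16)*1608 = 12*1608 = 19296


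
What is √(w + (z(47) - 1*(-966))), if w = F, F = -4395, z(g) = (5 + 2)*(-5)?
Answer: 2*I*√866 ≈ 58.856*I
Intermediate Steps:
z(g) = -35 (z(g) = 7*(-5) = -35)
w = -4395
√(w + (z(47) - 1*(-966))) = √(-4395 + (-35 - 1*(-966))) = √(-4395 + (-35 + 966)) = √(-4395 + 931) = √(-3464) = 2*I*√866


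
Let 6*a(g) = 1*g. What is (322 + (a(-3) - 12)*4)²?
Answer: 73984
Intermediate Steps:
a(g) = g/6 (a(g) = (1*g)/6 = g/6)
(322 + (a(-3) - 12)*4)² = (322 + ((⅙)*(-3) - 12)*4)² = (322 + (-½ - 12)*4)² = (322 - 25/2*4)² = (322 - 50)² = 272² = 73984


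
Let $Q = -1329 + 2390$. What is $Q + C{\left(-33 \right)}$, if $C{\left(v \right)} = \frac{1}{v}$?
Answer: $\frac{35012}{33} \approx 1061.0$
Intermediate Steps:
$Q = 1061$
$Q + C{\left(-33 \right)} = 1061 + \frac{1}{-33} = 1061 - \frac{1}{33} = \frac{35012}{33}$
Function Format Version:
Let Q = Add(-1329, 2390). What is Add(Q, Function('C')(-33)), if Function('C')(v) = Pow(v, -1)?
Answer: Rational(35012, 33) ≈ 1061.0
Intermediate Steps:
Q = 1061
Add(Q, Function('C')(-33)) = Add(1061, Pow(-33, -1)) = Add(1061, Rational(-1, 33)) = Rational(35012, 33)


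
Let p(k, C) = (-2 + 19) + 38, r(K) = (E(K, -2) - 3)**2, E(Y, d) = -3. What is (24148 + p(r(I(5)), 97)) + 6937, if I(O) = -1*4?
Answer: 31140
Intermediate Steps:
I(O) = -4
r(K) = 36 (r(K) = (-3 - 3)**2 = (-6)**2 = 36)
p(k, C) = 55 (p(k, C) = 17 + 38 = 55)
(24148 + p(r(I(5)), 97)) + 6937 = (24148 + 55) + 6937 = 24203 + 6937 = 31140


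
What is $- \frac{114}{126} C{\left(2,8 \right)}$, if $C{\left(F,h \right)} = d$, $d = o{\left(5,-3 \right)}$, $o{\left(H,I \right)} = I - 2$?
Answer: $\frac{95}{21} \approx 4.5238$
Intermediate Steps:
$o{\left(H,I \right)} = -2 + I$ ($o{\left(H,I \right)} = I - 2 = -2 + I$)
$d = -5$ ($d = -2 - 3 = -5$)
$C{\left(F,h \right)} = -5$
$- \frac{114}{126} C{\left(2,8 \right)} = - \frac{114}{126} \left(-5\right) = \left(-114\right) \frac{1}{126} \left(-5\right) = \left(- \frac{19}{21}\right) \left(-5\right) = \frac{95}{21}$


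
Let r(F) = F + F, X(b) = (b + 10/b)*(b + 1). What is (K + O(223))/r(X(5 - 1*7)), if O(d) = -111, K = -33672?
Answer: -33783/14 ≈ -2413.1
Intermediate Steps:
X(b) = (1 + b)*(b + 10/b) (X(b) = (b + 10/b)*(1 + b) = (1 + b)*(b + 10/b))
r(F) = 2*F
(K + O(223))/r(X(5 - 1*7)) = (-33672 - 111)/((2*(10 + (5 - 1*7) + (5 - 1*7)² + 10/(5 - 1*7)))) = -33783*1/(2*(10 + (5 - 7) + (5 - 7)² + 10/(5 - 7))) = -33783*1/(2*(10 - 2 + (-2)² + 10/(-2))) = -33783*1/(2*(10 - 2 + 4 + 10*(-½))) = -33783*1/(2*(10 - 2 + 4 - 5)) = -33783/(2*7) = -33783/14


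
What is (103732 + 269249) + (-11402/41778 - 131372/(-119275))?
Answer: 929297457243908/2491535475 ≈ 3.7298e+5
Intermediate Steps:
(103732 + 269249) + (-11402/41778 - 131372/(-119275)) = 372981 + (-11402*1/41778 - 131372*(-1/119275)) = 372981 + (-5701/20889 + 131372/119275) = 372981 + 2064242933/2491535475 = 929297457243908/2491535475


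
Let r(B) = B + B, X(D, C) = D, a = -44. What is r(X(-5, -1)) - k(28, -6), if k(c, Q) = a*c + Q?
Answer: 1228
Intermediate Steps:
k(c, Q) = Q - 44*c (k(c, Q) = -44*c + Q = Q - 44*c)
r(B) = 2*B
r(X(-5, -1)) - k(28, -6) = 2*(-5) - (-6 - 44*28) = -10 - (-6 - 1232) = -10 - 1*(-1238) = -10 + 1238 = 1228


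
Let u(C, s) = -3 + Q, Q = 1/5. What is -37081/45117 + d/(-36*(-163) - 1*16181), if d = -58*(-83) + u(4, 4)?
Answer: -2997416317/2326458105 ≈ -1.2884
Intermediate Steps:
Q = ⅕ ≈ 0.20000
u(C, s) = -14/5 (u(C, s) = -3 + ⅕ = -14/5)
d = 24056/5 (d = -58*(-83) - 14/5 = 4814 - 14/5 = 24056/5 ≈ 4811.2)
-37081/45117 + d/(-36*(-163) - 1*16181) = -37081/45117 + 24056/(5*(-36*(-163) - 1*16181)) = -37081*1/45117 + 24056/(5*(5868 - 16181)) = -37081/45117 + (24056/5)/(-10313) = -37081/45117 + (24056/5)*(-1/10313) = -37081/45117 - 24056/51565 = -2997416317/2326458105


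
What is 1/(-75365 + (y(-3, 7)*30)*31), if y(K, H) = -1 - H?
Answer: -1/82805 ≈ -1.2077e-5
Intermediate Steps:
1/(-75365 + (y(-3, 7)*30)*31) = 1/(-75365 + ((-1 - 1*7)*30)*31) = 1/(-75365 + ((-1 - 7)*30)*31) = 1/(-75365 - 8*30*31) = 1/(-75365 - 240*31) = 1/(-75365 - 7440) = 1/(-82805) = -1/82805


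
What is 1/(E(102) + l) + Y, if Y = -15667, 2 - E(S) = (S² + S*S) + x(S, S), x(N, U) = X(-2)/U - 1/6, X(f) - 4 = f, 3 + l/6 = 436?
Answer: -9698922723/619067 ≈ -15667.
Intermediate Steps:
l = 2598 (l = -18 + 6*436 = -18 + 2616 = 2598)
X(f) = 4 + f
x(N, U) = -⅙ + 2/U (x(N, U) = (4 - 2)/U - 1/6 = 2/U - 1*⅙ = 2/U - ⅙ = -⅙ + 2/U)
E(S) = 2 - 2*S² - (12 - S)/(6*S) (E(S) = 2 - ((S² + S*S) + (12 - S)/(6*S)) = 2 - ((S² + S²) + (12 - S)/(6*S)) = 2 - (2*S² + (12 - S)/(6*S)) = 2 + (-2*S² - (12 - S)/(6*S)) = 2 - 2*S² - (12 - S)/(6*S))
1/(E(102) + l) + Y = 1/((13/6 - 2/102 - 2*102²) + 2598) - 15667 = 1/((13/6 - 2*1/102 - 2*10404) + 2598) - 15667 = 1/((13/6 - 1/51 - 20808) + 2598) - 15667 = 1/(-707399/34 + 2598) - 15667 = 1/(-619067/34) - 15667 = -34/619067 - 15667 = -9698922723/619067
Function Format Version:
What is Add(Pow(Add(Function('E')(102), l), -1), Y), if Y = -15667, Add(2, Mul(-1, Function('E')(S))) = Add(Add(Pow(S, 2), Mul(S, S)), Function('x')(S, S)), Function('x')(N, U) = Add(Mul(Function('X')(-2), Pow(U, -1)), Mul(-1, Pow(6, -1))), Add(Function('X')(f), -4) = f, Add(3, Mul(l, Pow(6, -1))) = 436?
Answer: Rational(-9698922723, 619067) ≈ -15667.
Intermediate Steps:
l = 2598 (l = Add(-18, Mul(6, 436)) = Add(-18, 2616) = 2598)
Function('X')(f) = Add(4, f)
Function('x')(N, U) = Add(Rational(-1, 6), Mul(2, Pow(U, -1))) (Function('x')(N, U) = Add(Mul(Add(4, -2), Pow(U, -1)), Mul(-1, Pow(6, -1))) = Add(Mul(2, Pow(U, -1)), Mul(-1, Rational(1, 6))) = Add(Mul(2, Pow(U, -1)), Rational(-1, 6)) = Add(Rational(-1, 6), Mul(2, Pow(U, -1))))
Function('E')(S) = Add(2, Mul(-2, Pow(S, 2)), Mul(Rational(-1, 6), Pow(S, -1), Add(12, Mul(-1, S)))) (Function('E')(S) = Add(2, Mul(-1, Add(Add(Pow(S, 2), Mul(S, S)), Mul(Rational(1, 6), Pow(S, -1), Add(12, Mul(-1, S)))))) = Add(2, Mul(-1, Add(Add(Pow(S, 2), Pow(S, 2)), Mul(Rational(1, 6), Pow(S, -1), Add(12, Mul(-1, S)))))) = Add(2, Mul(-1, Add(Mul(2, Pow(S, 2)), Mul(Rational(1, 6), Pow(S, -1), Add(12, Mul(-1, S)))))) = Add(2, Add(Mul(-2, Pow(S, 2)), Mul(Rational(-1, 6), Pow(S, -1), Add(12, Mul(-1, S))))) = Add(2, Mul(-2, Pow(S, 2)), Mul(Rational(-1, 6), Pow(S, -1), Add(12, Mul(-1, S)))))
Add(Pow(Add(Function('E')(102), l), -1), Y) = Add(Pow(Add(Add(Rational(13, 6), Mul(-2, Pow(102, -1)), Mul(-2, Pow(102, 2))), 2598), -1), -15667) = Add(Pow(Add(Add(Rational(13, 6), Mul(-2, Rational(1, 102)), Mul(-2, 10404)), 2598), -1), -15667) = Add(Pow(Add(Add(Rational(13, 6), Rational(-1, 51), -20808), 2598), -1), -15667) = Add(Pow(Add(Rational(-707399, 34), 2598), -1), -15667) = Add(Pow(Rational(-619067, 34), -1), -15667) = Add(Rational(-34, 619067), -15667) = Rational(-9698922723, 619067)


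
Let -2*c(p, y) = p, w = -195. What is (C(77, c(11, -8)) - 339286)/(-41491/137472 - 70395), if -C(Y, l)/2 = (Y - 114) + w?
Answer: 46578537984/9677382931 ≈ 4.8131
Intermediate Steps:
c(p, y) = -p/2
C(Y, l) = 618 - 2*Y (C(Y, l) = -2*((Y - 114) - 195) = -2*((-114 + Y) - 195) = -2*(-309 + Y) = 618 - 2*Y)
(C(77, c(11, -8)) - 339286)/(-41491/137472 - 70395) = ((618 - 2*77) - 339286)/(-41491/137472 - 70395) = ((618 - 154) - 339286)/(-41491*1/137472 - 70395) = (464 - 339286)/(-41491/137472 - 70395) = -338822/(-9677382931/137472) = -338822*(-137472/9677382931) = 46578537984/9677382931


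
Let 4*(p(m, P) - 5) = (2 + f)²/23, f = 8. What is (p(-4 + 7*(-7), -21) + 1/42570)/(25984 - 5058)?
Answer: 5959823/20488855860 ≈ 0.00029088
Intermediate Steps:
p(m, P) = 140/23 (p(m, P) = 5 + ((2 + 8)²/23)/4 = 5 + (10²*(1/23))/4 = 5 + (100*(1/23))/4 = 5 + (¼)*(100/23) = 5 + 25/23 = 140/23)
(p(-4 + 7*(-7), -21) + 1/42570)/(25984 - 5058) = (140/23 + 1/42570)/(25984 - 5058) = (140/23 + 1/42570)/20926 = (5959823/979110)*(1/20926) = 5959823/20488855860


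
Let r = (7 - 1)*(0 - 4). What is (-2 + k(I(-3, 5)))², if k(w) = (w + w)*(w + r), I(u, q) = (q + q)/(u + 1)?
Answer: 82944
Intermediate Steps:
r = -24 (r = 6*(-4) = -24)
I(u, q) = 2*q/(1 + u) (I(u, q) = (2*q)/(1 + u) = 2*q/(1 + u))
k(w) = 2*w*(-24 + w) (k(w) = (w + w)*(w - 24) = (2*w)*(-24 + w) = 2*w*(-24 + w))
(-2 + k(I(-3, 5)))² = (-2 + 2*(2*5/(1 - 3))*(-24 + 2*5/(1 - 3)))² = (-2 + 2*(2*5/(-2))*(-24 + 2*5/(-2)))² = (-2 + 2*(2*5*(-½))*(-24 + 2*5*(-½)))² = (-2 + 2*(-5)*(-24 - 5))² = (-2 + 2*(-5)*(-29))² = (-2 + 290)² = 288² = 82944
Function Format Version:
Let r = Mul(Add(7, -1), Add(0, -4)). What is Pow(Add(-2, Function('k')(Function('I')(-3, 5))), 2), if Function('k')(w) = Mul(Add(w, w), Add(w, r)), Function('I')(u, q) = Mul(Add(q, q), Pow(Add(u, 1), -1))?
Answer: 82944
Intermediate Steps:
r = -24 (r = Mul(6, -4) = -24)
Function('I')(u, q) = Mul(2, q, Pow(Add(1, u), -1)) (Function('I')(u, q) = Mul(Mul(2, q), Pow(Add(1, u), -1)) = Mul(2, q, Pow(Add(1, u), -1)))
Function('k')(w) = Mul(2, w, Add(-24, w)) (Function('k')(w) = Mul(Add(w, w), Add(w, -24)) = Mul(Mul(2, w), Add(-24, w)) = Mul(2, w, Add(-24, w)))
Pow(Add(-2, Function('k')(Function('I')(-3, 5))), 2) = Pow(Add(-2, Mul(2, Mul(2, 5, Pow(Add(1, -3), -1)), Add(-24, Mul(2, 5, Pow(Add(1, -3), -1))))), 2) = Pow(Add(-2, Mul(2, Mul(2, 5, Pow(-2, -1)), Add(-24, Mul(2, 5, Pow(-2, -1))))), 2) = Pow(Add(-2, Mul(2, Mul(2, 5, Rational(-1, 2)), Add(-24, Mul(2, 5, Rational(-1, 2))))), 2) = Pow(Add(-2, Mul(2, -5, Add(-24, -5))), 2) = Pow(Add(-2, Mul(2, -5, -29)), 2) = Pow(Add(-2, 290), 2) = Pow(288, 2) = 82944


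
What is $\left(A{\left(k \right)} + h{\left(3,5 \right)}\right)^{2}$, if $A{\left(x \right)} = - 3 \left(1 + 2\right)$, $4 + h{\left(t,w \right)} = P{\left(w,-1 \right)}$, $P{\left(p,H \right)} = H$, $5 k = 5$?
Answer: $196$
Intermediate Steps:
$k = 1$ ($k = \frac{1}{5} \cdot 5 = 1$)
$h{\left(t,w \right)} = -5$ ($h{\left(t,w \right)} = -4 - 1 = -5$)
$A{\left(x \right)} = -9$ ($A{\left(x \right)} = \left(-3\right) 3 = -9$)
$\left(A{\left(k \right)} + h{\left(3,5 \right)}\right)^{2} = \left(-9 - 5\right)^{2} = \left(-14\right)^{2} = 196$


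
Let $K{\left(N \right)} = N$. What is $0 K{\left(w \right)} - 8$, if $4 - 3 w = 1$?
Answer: $-8$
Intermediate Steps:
$w = 1$ ($w = \frac{4}{3} - \frac{1}{3} = 1$)
$0 K{\left(w \right)} - 8 = 0 \cdot 1 - 8 = 0 - 8 = -8$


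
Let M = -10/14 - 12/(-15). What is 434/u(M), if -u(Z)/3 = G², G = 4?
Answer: -217/24 ≈ -9.0417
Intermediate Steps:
M = 3/35 (M = -10*1/14 - 12*(-1/15) = -5/7 + ⅘ = 3/35 ≈ 0.085714)
u(Z) = -48 (u(Z) = -3*4² = -3*16 = -48)
434/u(M) = 434/(-48) = 434*(-1/48) = -217/24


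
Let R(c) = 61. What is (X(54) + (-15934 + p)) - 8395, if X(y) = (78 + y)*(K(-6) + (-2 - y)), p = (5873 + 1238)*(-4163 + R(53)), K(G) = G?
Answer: -29201835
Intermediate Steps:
p = -29169322 (p = (5873 + 1238)*(-4163 + 61) = 7111*(-4102) = -29169322)
X(y) = (-8 - y)*(78 + y) (X(y) = (78 + y)*(-6 + (-2 - y)) = (78 + y)*(-8 - y) = (-8 - y)*(78 + y))
(X(54) + (-15934 + p)) - 8395 = ((-624 - 1*54**2 - 86*54) + (-15934 - 29169322)) - 8395 = ((-624 - 1*2916 - 4644) - 29185256) - 8395 = ((-624 - 2916 - 4644) - 29185256) - 8395 = (-8184 - 29185256) - 8395 = -29193440 - 8395 = -29201835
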